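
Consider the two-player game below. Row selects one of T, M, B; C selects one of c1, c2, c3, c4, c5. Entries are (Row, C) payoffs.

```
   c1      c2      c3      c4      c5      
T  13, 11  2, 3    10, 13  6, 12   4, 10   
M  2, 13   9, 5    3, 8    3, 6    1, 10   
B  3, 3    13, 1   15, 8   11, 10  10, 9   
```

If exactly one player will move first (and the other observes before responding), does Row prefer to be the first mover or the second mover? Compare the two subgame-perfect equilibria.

second

If Row leads: C's best replies are T→c3, M→c1, B→c4; Row's induced payoffs 10, 2, 11; outcome (B, c4), payoffs (11, 10).
If C leads: Row's best replies are c1→T, c2→B, c3→B, c4→B, c5→B; C's induced payoffs 11, 1, 8, 10, 9; outcome (T, c1), payoffs (13, 11).
Row gets 11 moving first and 13 moving second, so Row prefers to move second.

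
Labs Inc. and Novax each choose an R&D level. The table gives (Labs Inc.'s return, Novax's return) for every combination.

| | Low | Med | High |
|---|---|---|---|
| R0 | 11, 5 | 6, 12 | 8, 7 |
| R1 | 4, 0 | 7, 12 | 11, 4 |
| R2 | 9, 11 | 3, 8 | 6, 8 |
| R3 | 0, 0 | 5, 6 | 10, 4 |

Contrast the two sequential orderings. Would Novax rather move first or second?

first

If Labs Inc. leads: Novax's best replies are R0→Med, R1→Med, R2→Low, R3→Med; Labs Inc.'s induced payoffs 6, 7, 9, 5; outcome (R2, Low), payoffs (9, 11).
If Novax leads: Labs Inc.'s best replies are Low→R0, Med→R1, High→R1; Novax's induced payoffs 5, 12, 4; outcome (R1, Med), payoffs (7, 12).
Novax gets 12 moving first and 11 moving second, so Novax prefers to move first.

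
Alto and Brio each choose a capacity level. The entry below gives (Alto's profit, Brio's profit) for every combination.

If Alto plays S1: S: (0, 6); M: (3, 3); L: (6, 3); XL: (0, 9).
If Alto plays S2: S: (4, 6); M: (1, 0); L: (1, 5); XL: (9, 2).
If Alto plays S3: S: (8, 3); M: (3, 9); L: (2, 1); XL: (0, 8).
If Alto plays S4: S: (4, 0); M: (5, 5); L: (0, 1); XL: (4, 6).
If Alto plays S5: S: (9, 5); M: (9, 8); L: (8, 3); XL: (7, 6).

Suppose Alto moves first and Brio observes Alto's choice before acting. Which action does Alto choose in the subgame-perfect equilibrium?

Backward induction with Alto moving first.
- S1: Brio compares 6, 3, 3, 9 and picks XL; Alto would get 0.
- S2: Brio compares 6, 0, 5, 2 and picks S; Alto would get 4.
- S3: Brio compares 3, 9, 1, 8 and picks M; Alto would get 3.
- S4: Brio compares 0, 5, 1, 6 and picks XL; Alto would get 4.
- S5: Brio compares 5, 8, 3, 6 and picks M; Alto would get 9.
Among 0, 4, 3, 4, 9, the best is 9 at S5. Subgame-perfect outcome: (S5, M) with payoffs (9, 8).

S5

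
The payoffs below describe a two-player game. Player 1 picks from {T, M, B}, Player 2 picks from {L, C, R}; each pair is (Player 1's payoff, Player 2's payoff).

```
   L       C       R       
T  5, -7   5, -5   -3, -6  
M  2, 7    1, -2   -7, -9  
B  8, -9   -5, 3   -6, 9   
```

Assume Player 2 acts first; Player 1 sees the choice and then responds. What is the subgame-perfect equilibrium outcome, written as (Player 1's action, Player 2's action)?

(T, C)

Solve by backward induction (Player 2 leads).
- L: BR = B, leader payoff -9.
- C: BR = T, leader payoff -5.
- R: BR = T, leader payoff -6.
Maximizing over -9, -5, -6, Player 2 chooses C. Subgame-perfect outcome: (T, C) with payoffs (5, -5).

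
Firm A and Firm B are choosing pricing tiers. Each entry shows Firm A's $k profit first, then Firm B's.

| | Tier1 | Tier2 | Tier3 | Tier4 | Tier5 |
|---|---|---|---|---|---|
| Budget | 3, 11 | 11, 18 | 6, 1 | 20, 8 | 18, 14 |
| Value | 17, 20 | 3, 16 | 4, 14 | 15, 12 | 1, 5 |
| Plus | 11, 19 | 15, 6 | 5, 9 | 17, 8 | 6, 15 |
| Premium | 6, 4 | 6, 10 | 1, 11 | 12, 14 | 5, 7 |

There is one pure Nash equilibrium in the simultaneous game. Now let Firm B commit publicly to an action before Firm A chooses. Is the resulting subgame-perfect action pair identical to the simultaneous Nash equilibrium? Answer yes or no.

yes

Solve by backward induction (Firm B leads).
- Tier1 → Firm A plays Value (best of 3, 17, 11, 6); Firm B gets 20.
- Tier2 → Firm A plays Plus (best of 11, 3, 15, 6); Firm B gets 6.
- Tier3 → Firm A plays Budget (best of 6, 4, 5, 1); Firm B gets 1.
- Tier4 → Firm A plays Budget (best of 20, 15, 17, 12); Firm B gets 8.
- Tier5 → Firm A plays Budget (best of 18, 1, 6, 5); Firm B gets 14.
Among 20, 6, 1, 8, 14, the best is 20 at Tier1. Subgame-perfect outcome: (Value, Tier1) with payoffs (17, 20).
Under simultaneous play:
Firm A's best replies: Tier1→Value; Tier2→Plus; Tier3→Budget; Tier4→Budget; Tier5→Budget.
Firm B's best replies: Budget→Tier2; Value→Tier1; Plus→Tier1; Premium→Tier4.
Only (Value, Tier1) has each player best-responding; Nash payoffs (17, 20).
Sequential outcome (Value, Tier1) coincides with the Nash profile (Value, Tier1).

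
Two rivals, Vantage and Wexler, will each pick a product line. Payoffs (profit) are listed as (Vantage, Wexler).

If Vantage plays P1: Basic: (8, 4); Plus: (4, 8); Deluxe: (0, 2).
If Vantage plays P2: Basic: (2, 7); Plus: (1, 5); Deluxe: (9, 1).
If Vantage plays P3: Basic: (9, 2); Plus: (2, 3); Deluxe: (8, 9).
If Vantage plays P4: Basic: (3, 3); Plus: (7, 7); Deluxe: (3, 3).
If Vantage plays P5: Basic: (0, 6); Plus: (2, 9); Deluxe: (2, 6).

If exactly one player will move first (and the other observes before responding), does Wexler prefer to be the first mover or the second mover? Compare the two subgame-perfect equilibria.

If Vantage leads: Wexler's best replies are P1→Plus, P2→Basic, P3→Deluxe, P4→Plus, P5→Plus; Vantage's induced payoffs 4, 2, 8, 7, 2; outcome (P3, Deluxe), payoffs (8, 9).
If Wexler leads: Vantage's best replies are Basic→P3, Plus→P4, Deluxe→P2; Wexler's induced payoffs 2, 7, 1; outcome (P4, Plus), payoffs (7, 7).
Wexler gets 7 moving first and 9 moving second, so Wexler prefers to move second.

second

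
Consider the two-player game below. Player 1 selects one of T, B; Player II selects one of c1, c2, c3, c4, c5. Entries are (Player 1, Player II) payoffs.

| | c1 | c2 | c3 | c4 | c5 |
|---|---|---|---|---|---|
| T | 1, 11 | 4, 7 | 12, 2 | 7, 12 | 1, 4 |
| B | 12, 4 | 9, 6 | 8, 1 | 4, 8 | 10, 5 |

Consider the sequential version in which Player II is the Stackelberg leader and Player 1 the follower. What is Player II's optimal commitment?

Work backward from Player 1's decision.
- c1: BR = B, leader payoff 4.
- c2: BR = B, leader payoff 6.
- c3: BR = T, leader payoff 2.
- c4: BR = T, leader payoff 12.
- c5: BR = B, leader payoff 5.
Among 4, 6, 2, 12, 5, the best is 12 at c4. Subgame-perfect outcome: (T, c4) with payoffs (7, 12).

c4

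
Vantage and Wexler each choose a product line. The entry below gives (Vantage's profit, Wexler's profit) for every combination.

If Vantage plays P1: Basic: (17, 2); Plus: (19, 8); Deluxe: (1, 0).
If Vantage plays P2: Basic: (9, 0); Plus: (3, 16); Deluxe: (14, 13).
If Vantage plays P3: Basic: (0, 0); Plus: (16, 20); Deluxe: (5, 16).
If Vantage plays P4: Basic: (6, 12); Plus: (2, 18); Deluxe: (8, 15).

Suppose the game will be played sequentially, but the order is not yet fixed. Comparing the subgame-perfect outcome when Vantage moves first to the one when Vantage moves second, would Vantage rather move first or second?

If Vantage leads: Wexler's best replies are P1→Plus, P2→Plus, P3→Plus, P4→Plus; Vantage's induced payoffs 19, 3, 16, 2; outcome (P1, Plus), payoffs (19, 8).
If Wexler leads: Vantage's best replies are Basic→P1, Plus→P1, Deluxe→P2; Wexler's induced payoffs 2, 8, 13; outcome (P2, Deluxe), payoffs (14, 13).
Vantage gets 19 moving first and 14 moving second, so Vantage prefers to move first.

first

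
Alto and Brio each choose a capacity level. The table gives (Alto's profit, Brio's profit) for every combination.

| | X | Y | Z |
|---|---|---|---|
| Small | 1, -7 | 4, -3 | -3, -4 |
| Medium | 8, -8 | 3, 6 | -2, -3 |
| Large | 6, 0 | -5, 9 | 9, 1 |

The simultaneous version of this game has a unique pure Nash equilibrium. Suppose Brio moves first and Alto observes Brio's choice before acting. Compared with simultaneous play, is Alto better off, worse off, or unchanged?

Work backward from Alto's decision.
- X: BR = Medium, leader payoff -8.
- Y: BR = Small, leader payoff -3.
- Z: BR = Large, leader payoff 1.
Among -8, -3, 1, the best is 1 at Z. Subgame-perfect outcome: (Large, Z) with payoffs (9, 1).
For the simultaneous game, intersect best replies.
Alto's best replies: X→Medium; Y→Small; Z→Large.
Brio's best replies: Small→Y; Medium→Y; Large→Y.
The unique mutual best reply is (Small, Y), giving (4, -3).
Alto earns 9 sequentially versus 4 at the Nash outcome: better off.

better off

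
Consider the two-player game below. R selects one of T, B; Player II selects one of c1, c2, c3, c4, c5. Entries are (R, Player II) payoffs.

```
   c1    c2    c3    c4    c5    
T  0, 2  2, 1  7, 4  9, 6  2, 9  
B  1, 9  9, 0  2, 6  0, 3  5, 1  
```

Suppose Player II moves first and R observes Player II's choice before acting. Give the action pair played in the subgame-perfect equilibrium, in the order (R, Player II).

Work backward from R's decision.
- c1 → R plays B (best of 0, 1); Player II gets 9.
- c2 → R plays B (best of 2, 9); Player II gets 0.
- c3 → R plays T (best of 7, 2); Player II gets 4.
- c4 → R plays T (best of 9, 0); Player II gets 6.
- c5 → R plays B (best of 2, 5); Player II gets 1.
Player II's induced payoffs are 9, 0, 4, 6, 1, so Player II commits to c1. Subgame-perfect outcome: (B, c1) with payoffs (1, 9).

(B, c1)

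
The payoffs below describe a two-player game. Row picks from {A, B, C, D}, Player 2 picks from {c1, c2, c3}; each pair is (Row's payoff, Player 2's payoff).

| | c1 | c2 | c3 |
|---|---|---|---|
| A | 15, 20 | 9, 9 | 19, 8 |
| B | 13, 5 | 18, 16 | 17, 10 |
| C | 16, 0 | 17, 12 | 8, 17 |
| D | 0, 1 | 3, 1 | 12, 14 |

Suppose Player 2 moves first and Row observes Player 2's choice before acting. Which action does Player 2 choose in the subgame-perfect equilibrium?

Row best-responds to each possible Player 2 move:
- c1 → Row plays C (best of 15, 13, 16, 0); Player 2 gets 0.
- c2 → Row plays B (best of 9, 18, 17, 3); Player 2 gets 16.
- c3 → Row plays A (best of 19, 17, 8, 12); Player 2 gets 8.
Maximizing over 0, 16, 8, Player 2 chooses c2. Subgame-perfect outcome: (B, c2) with payoffs (18, 16).

c2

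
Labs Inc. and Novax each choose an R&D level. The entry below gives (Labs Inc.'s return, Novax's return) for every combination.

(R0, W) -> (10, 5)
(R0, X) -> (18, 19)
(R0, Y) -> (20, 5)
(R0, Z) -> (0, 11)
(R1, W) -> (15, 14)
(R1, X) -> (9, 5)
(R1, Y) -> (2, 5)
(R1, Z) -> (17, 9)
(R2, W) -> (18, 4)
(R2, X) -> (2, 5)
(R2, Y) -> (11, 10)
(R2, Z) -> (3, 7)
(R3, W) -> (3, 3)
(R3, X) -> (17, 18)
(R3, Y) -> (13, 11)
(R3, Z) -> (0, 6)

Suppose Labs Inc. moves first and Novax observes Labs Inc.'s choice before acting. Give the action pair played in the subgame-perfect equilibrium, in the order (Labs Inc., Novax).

Work backward from Novax's decision.
- R0: Novax compares 5, 19, 5, 11 and picks X; Labs Inc. would get 18.
- R1: Novax compares 14, 5, 5, 9 and picks W; Labs Inc. would get 15.
- R2: Novax compares 4, 5, 10, 7 and picks Y; Labs Inc. would get 11.
- R3: Novax compares 3, 18, 11, 6 and picks X; Labs Inc. would get 17.
Maximizing over 18, 15, 11, 17, Labs Inc. chooses R0. Subgame-perfect outcome: (R0, X) with payoffs (18, 19).

(R0, X)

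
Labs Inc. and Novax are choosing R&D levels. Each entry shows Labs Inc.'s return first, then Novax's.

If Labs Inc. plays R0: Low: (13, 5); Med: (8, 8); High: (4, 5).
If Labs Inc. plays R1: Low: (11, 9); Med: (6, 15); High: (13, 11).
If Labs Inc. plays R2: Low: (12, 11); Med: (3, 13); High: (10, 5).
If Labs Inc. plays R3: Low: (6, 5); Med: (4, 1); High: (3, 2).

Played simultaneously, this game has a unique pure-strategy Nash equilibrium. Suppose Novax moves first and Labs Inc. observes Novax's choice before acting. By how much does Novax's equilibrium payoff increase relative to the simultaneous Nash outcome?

Solve by backward induction (Novax leads).
- Low: BR = R0, leader payoff 5.
- Med: BR = R0, leader payoff 8.
- High: BR = R1, leader payoff 11.
Maximizing over 5, 8, 11, Novax chooses High. Subgame-perfect outcome: (R1, High) with payoffs (13, 11).
Now find the simultaneous Nash equilibrium.
Labs Inc.'s best replies: Low→R0; Med→R0; High→R1.
Novax's best replies: R0→Med; R1→Med; R2→Med; R3→Low.
Only (R0, Med) has each player best-responding; Nash payoffs (8, 8).
Novax's commitment gain: 11 − 8 = 3.

3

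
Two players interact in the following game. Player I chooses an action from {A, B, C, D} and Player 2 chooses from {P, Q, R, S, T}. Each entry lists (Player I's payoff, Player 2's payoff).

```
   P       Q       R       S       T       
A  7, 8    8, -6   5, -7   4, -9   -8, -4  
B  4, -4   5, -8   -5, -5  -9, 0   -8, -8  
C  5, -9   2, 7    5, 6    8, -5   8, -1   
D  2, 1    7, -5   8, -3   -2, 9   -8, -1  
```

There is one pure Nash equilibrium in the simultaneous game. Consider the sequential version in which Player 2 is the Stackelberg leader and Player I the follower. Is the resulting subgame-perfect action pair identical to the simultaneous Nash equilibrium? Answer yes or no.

yes

Solve by backward induction (Player 2 leads).
- P: Player I compares 7, 4, 5, 2 and picks A; Player 2 would get 8.
- Q: Player I compares 8, 5, 2, 7 and picks A; Player 2 would get -6.
- R: Player I compares 5, -5, 5, 8 and picks D; Player 2 would get -3.
- S: Player I compares 4, -9, 8, -2 and picks C; Player 2 would get -5.
- T: Player I compares -8, -8, 8, -8 and picks C; Player 2 would get -1.
Player 2's induced payoffs are 8, -6, -3, -5, -1, so Player 2 commits to P. Subgame-perfect outcome: (A, P) with payoffs (7, 8).
Under simultaneous play:
Player I's best replies: P→A; Q→A; R→D; S→C; T→C.
Player 2's best replies: A→P; B→S; C→Q; D→S.
The unique mutual best reply is (A, P), giving (7, 8).
Sequential outcome (A, P) coincides with the Nash profile (A, P).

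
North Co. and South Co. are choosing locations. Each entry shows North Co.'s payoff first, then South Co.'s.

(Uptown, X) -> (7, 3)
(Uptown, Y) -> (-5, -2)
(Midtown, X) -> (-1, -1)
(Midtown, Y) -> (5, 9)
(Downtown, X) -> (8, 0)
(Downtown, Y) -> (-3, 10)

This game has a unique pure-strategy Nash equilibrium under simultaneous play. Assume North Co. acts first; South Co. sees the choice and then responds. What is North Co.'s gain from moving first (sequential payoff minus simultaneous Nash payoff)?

2

Work backward from South Co.'s decision.
- Uptown: BR = X, leader payoff 7.
- Midtown: BR = Y, leader payoff 5.
- Downtown: BR = Y, leader payoff -3.
Maximizing over 7, 5, -3, North Co. chooses Uptown. Subgame-perfect outcome: (Uptown, X) with payoffs (7, 3).
Under simultaneous play:
North Co.'s best replies: X→Downtown; Y→Midtown.
South Co.'s best replies: Uptown→X; Midtown→Y; Downtown→Y.
Only (Midtown, Y) has each player best-responding; Nash payoffs (5, 9).
North Co.'s commitment gain: 7 − 5 = 2.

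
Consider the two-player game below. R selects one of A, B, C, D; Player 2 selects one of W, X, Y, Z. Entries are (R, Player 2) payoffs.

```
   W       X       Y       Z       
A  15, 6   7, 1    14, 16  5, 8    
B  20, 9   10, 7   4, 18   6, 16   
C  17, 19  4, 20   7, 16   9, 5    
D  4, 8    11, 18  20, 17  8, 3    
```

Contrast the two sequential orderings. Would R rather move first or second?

first

If R leads: Player 2's best replies are A→Y, B→Y, C→X, D→X; R's induced payoffs 14, 4, 4, 11; outcome (A, Y), payoffs (14, 16).
If Player 2 leads: R's best replies are W→B, X→D, Y→D, Z→C; Player 2's induced payoffs 9, 18, 17, 5; outcome (D, X), payoffs (11, 18).
R gets 14 moving first and 11 moving second, so R prefers to move first.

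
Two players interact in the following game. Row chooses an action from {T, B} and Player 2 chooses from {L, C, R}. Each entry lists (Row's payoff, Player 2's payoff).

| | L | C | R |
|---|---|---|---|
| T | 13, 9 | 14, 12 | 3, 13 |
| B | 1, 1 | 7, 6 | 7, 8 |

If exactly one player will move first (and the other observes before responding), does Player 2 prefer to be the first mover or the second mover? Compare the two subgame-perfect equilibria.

If Row leads: Player 2's best replies are T→R, B→R; Row's induced payoffs 3, 7; outcome (B, R), payoffs (7, 8).
If Player 2 leads: Row's best replies are L→T, C→T, R→B; Player 2's induced payoffs 9, 12, 8; outcome (T, C), payoffs (14, 12).
Player 2 gets 12 moving first and 8 moving second, so Player 2 prefers to move first.

first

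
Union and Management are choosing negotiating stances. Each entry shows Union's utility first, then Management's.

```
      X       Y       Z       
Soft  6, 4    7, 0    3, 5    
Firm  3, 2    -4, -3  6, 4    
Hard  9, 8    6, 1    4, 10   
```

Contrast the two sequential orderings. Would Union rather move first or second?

second

If Union leads: Management's best replies are Soft→Z, Firm→Z, Hard→Z; Union's induced payoffs 3, 6, 4; outcome (Firm, Z), payoffs (6, 4).
If Management leads: Union's best replies are X→Hard, Y→Soft, Z→Firm; Management's induced payoffs 8, 0, 4; outcome (Hard, X), payoffs (9, 8).
Union gets 6 moving first and 9 moving second, so Union prefers to move second.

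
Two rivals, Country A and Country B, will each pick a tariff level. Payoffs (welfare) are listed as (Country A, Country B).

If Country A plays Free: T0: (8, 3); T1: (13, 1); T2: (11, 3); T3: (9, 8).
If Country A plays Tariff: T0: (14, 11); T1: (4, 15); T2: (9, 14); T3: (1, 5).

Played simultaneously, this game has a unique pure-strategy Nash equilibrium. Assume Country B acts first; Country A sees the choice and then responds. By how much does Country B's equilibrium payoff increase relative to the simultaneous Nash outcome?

Solve by backward induction (Country B leads).
- T0: BR = Tariff, leader payoff 11.
- T1: BR = Free, leader payoff 1.
- T2: BR = Free, leader payoff 3.
- T3: BR = Free, leader payoff 8.
Among 11, 1, 3, 8, the best is 11 at T0. Subgame-perfect outcome: (Tariff, T0) with payoffs (14, 11).
For the simultaneous game, intersect best replies.
Country A's best replies: T0→Tariff; T1→Free; T2→Free; T3→Free.
Country B's best replies: Free→T3; Tariff→T1.
Only (Free, T3) has each player best-responding; Nash payoffs (9, 8).
Country B's commitment gain: 11 − 8 = 3.

3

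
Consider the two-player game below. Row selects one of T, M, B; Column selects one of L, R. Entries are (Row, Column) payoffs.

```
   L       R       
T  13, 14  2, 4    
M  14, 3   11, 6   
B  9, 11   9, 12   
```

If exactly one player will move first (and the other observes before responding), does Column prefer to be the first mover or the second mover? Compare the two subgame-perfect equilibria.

second

If Row leads: Column's best replies are T→L, M→R, B→R; Row's induced payoffs 13, 11, 9; outcome (T, L), payoffs (13, 14).
If Column leads: Row's best replies are L→M, R→M; Column's induced payoffs 3, 6; outcome (M, R), payoffs (11, 6).
Column gets 6 moving first and 14 moving second, so Column prefers to move second.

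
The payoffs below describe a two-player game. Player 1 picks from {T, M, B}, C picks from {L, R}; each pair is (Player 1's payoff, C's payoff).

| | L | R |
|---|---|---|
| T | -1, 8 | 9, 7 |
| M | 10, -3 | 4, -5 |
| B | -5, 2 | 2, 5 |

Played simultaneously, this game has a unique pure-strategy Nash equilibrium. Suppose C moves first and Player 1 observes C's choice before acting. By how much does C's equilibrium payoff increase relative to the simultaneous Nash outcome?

10

Backward induction with C moving first.
- L: Player 1 compares -1, 10, -5 and picks M; C would get -3.
- R: Player 1 compares 9, 4, 2 and picks T; C would get 7.
Among -3, 7, the best is 7 at R. Subgame-perfect outcome: (T, R) with payoffs (9, 7).
For the simultaneous game, intersect best replies.
Player 1's best replies: L→M; R→T.
C's best replies: T→L; M→L; B→R.
The unique mutual best reply is (M, L), giving (10, -3).
C's commitment gain: 7 − -3 = 10.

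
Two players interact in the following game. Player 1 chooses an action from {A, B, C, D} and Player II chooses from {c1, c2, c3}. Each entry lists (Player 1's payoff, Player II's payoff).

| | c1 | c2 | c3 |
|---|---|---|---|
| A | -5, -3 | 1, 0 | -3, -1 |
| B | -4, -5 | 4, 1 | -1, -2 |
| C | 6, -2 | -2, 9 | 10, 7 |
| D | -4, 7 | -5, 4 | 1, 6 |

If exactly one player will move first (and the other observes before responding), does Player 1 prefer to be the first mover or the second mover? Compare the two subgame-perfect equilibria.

second

If Player 1 leads: Player II's best replies are A→c2, B→c2, C→c2, D→c1; Player 1's induced payoffs 1, 4, -2, -4; outcome (B, c2), payoffs (4, 1).
If Player II leads: Player 1's best replies are c1→C, c2→B, c3→C; Player II's induced payoffs -2, 1, 7; outcome (C, c3), payoffs (10, 7).
Player 1 gets 4 moving first and 10 moving second, so Player 1 prefers to move second.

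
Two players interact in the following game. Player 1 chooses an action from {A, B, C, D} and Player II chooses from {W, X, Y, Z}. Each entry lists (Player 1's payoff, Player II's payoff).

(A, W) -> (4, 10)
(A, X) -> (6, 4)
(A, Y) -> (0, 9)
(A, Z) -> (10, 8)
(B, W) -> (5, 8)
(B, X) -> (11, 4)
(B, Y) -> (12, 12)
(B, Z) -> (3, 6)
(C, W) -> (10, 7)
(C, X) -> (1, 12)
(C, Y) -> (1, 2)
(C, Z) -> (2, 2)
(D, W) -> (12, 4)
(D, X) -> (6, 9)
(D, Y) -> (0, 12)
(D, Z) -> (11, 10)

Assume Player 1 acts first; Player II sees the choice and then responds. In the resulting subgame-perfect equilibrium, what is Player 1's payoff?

12

Player II best-responds to each possible Player 1 move:
- A: BR = W, leader payoff 4.
- B: BR = Y, leader payoff 12.
- C: BR = X, leader payoff 1.
- D: BR = Y, leader payoff 0.
Maximizing over 4, 12, 1, 0, Player 1 chooses B. Subgame-perfect outcome: (B, Y) with payoffs (12, 12).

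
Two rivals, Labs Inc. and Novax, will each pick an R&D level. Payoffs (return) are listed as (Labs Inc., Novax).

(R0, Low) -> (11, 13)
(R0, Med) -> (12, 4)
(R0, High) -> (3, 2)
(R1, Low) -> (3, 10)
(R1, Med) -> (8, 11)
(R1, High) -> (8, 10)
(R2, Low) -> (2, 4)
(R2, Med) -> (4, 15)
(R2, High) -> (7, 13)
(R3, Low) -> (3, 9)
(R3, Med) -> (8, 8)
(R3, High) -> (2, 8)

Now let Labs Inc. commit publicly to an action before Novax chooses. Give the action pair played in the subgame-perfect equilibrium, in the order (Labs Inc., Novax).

Novax best-responds to each possible Labs Inc. move:
- R0: BR = Low, leader payoff 11.
- R1: BR = Med, leader payoff 8.
- R2: BR = Med, leader payoff 4.
- R3: BR = Low, leader payoff 3.
Maximizing over 11, 8, 4, 3, Labs Inc. chooses R0. Subgame-perfect outcome: (R0, Low) with payoffs (11, 13).

(R0, Low)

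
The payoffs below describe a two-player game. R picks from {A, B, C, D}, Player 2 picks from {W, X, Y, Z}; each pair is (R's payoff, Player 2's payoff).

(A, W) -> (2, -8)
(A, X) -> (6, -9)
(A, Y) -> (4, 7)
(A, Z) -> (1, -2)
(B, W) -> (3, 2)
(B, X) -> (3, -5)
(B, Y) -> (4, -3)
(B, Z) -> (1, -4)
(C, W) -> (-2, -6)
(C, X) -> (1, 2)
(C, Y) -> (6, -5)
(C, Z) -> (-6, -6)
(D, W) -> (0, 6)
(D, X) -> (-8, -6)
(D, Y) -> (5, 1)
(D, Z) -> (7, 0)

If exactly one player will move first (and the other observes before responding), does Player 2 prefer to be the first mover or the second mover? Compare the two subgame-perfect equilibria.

If R leads: Player 2's best replies are A→Y, B→W, C→X, D→W; R's induced payoffs 4, 3, 1, 0; outcome (A, Y), payoffs (4, 7).
If Player 2 leads: R's best replies are W→B, X→A, Y→C, Z→D; Player 2's induced payoffs 2, -9, -5, 0; outcome (B, W), payoffs (3, 2).
Player 2 gets 2 moving first and 7 moving second, so Player 2 prefers to move second.

second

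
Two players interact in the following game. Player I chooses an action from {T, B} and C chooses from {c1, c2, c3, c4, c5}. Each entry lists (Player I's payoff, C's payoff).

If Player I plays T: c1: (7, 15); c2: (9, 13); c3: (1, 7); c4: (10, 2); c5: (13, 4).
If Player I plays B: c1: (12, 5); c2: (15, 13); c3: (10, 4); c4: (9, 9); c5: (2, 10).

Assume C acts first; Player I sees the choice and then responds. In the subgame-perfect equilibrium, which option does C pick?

Solve by backward induction (C leads).
- c1: BR = B, leader payoff 5.
- c2: BR = B, leader payoff 13.
- c3: BR = B, leader payoff 4.
- c4: BR = T, leader payoff 2.
- c5: BR = T, leader payoff 4.
Maximizing over 5, 13, 4, 2, 4, C chooses c2. Subgame-perfect outcome: (B, c2) with payoffs (15, 13).

c2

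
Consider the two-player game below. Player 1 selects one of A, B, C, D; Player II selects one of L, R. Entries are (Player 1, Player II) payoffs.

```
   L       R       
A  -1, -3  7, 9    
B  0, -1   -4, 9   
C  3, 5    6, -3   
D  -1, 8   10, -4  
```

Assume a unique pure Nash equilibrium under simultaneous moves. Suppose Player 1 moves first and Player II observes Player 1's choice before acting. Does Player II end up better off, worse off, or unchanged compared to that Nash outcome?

better off

Player II best-responds to each possible Player 1 move:
- A: BR = R, leader payoff 7.
- B: BR = R, leader payoff -4.
- C: BR = L, leader payoff 3.
- D: BR = L, leader payoff -1.
Maximizing over 7, -4, 3, -1, Player 1 chooses A. Subgame-perfect outcome: (A, R) with payoffs (7, 9).
For the simultaneous game, intersect best replies.
Player 1's best replies: L→C; R→D.
Player II's best replies: A→R; B→R; C→L; D→L.
The unique mutual best reply is (C, L), giving (3, 5).
Player II earns 9 sequentially versus 5 at the Nash outcome: better off.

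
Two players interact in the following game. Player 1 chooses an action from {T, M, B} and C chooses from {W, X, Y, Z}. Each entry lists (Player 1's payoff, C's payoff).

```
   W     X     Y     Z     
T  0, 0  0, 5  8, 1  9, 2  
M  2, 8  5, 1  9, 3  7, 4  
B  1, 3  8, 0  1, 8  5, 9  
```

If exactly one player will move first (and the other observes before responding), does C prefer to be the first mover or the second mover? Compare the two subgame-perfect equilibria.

If Player 1 leads: C's best replies are T→X, M→W, B→Z; Player 1's induced payoffs 0, 2, 5; outcome (B, Z), payoffs (5, 9).
If C leads: Player 1's best replies are W→M, X→B, Y→M, Z→T; C's induced payoffs 8, 0, 3, 2; outcome (M, W), payoffs (2, 8).
C gets 8 moving first and 9 moving second, so C prefers to move second.

second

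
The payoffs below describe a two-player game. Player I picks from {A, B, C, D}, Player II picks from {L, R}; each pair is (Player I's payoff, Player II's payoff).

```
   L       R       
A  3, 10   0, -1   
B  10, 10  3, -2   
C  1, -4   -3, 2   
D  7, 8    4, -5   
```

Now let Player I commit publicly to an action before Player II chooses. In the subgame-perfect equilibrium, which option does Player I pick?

B

Backward induction with Player I moving first.
- A: Player II compares 10, -1 and picks L; Player I would get 3.
- B: Player II compares 10, -2 and picks L; Player I would get 10.
- C: Player II compares -4, 2 and picks R; Player I would get -3.
- D: Player II compares 8, -5 and picks L; Player I would get 7.
Maximizing over 3, 10, -3, 7, Player I chooses B. Subgame-perfect outcome: (B, L) with payoffs (10, 10).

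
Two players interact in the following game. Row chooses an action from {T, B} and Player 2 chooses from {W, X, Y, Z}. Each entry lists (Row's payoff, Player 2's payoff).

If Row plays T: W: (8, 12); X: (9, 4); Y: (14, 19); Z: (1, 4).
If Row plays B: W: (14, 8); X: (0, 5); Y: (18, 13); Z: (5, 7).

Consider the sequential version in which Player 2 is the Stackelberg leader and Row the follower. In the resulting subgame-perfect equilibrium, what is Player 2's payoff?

Backward induction with Player 2 moving first.
- W: BR = B, leader payoff 8.
- X: BR = T, leader payoff 4.
- Y: BR = B, leader payoff 13.
- Z: BR = B, leader payoff 7.
Among 8, 4, 13, 7, the best is 13 at Y. Subgame-perfect outcome: (B, Y) with payoffs (18, 13).

13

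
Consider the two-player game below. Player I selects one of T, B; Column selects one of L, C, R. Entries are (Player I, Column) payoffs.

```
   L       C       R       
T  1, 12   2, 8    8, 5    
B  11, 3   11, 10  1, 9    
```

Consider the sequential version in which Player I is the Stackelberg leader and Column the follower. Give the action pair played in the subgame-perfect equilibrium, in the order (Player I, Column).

Work backward from Column's decision.
- T: BR = L, leader payoff 1.
- B: BR = C, leader payoff 11.
Maximizing over 1, 11, Player I chooses B. Subgame-perfect outcome: (B, C) with payoffs (11, 10).

(B, C)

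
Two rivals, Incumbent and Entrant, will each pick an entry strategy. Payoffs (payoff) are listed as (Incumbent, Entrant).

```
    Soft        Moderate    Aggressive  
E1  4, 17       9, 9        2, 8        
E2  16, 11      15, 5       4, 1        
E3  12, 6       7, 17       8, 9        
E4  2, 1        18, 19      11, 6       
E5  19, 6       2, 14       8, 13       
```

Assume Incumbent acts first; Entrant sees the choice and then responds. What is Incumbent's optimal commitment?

Solve by backward induction (Incumbent leads).
- E1 → Entrant plays Soft (best of 17, 9, 8); Incumbent gets 4.
- E2 → Entrant plays Soft (best of 11, 5, 1); Incumbent gets 16.
- E3 → Entrant plays Moderate (best of 6, 17, 9); Incumbent gets 7.
- E4 → Entrant plays Moderate (best of 1, 19, 6); Incumbent gets 18.
- E5 → Entrant plays Moderate (best of 6, 14, 13); Incumbent gets 2.
Among 4, 16, 7, 18, 2, the best is 18 at E4. Subgame-perfect outcome: (E4, Moderate) with payoffs (18, 19).

E4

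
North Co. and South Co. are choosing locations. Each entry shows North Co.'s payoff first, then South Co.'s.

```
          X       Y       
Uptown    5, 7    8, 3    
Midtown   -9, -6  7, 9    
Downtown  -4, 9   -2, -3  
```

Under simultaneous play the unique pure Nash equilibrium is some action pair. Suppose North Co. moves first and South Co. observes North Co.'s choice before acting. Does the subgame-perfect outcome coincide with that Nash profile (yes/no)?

no

Work backward from South Co.'s decision.
- Uptown: BR = X, leader payoff 5.
- Midtown: BR = Y, leader payoff 7.
- Downtown: BR = X, leader payoff -4.
Among 5, 7, -4, the best is 7 at Midtown. Subgame-perfect outcome: (Midtown, Y) with payoffs (7, 9).
Under simultaneous play:
North Co.'s best replies: X→Uptown; Y→Uptown.
South Co.'s best replies: Uptown→X; Midtown→Y; Downtown→X.
The unique mutual best reply is (Uptown, X), giving (5, 7).
Sequential outcome (Midtown, Y) differs from the Nash profile (Uptown, X).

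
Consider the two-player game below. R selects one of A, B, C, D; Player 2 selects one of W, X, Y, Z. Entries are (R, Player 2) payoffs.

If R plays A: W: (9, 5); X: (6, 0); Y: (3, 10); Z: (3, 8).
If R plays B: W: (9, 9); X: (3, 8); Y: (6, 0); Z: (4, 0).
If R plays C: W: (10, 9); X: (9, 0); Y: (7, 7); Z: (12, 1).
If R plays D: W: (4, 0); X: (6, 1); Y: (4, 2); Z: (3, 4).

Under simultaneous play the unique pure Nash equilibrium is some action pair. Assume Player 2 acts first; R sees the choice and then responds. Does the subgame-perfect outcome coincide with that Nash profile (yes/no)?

R best-responds to each possible Player 2 move:
- W: BR = C, leader payoff 9.
- X: BR = C, leader payoff 0.
- Y: BR = C, leader payoff 7.
- Z: BR = C, leader payoff 1.
Maximizing over 9, 0, 7, 1, Player 2 chooses W. Subgame-perfect outcome: (C, W) with payoffs (10, 9).
Now find the simultaneous Nash equilibrium.
R's best replies: W→C; X→C; Y→C; Z→C.
Player 2's best replies: A→Y; B→W; C→W; D→Z.
Only (C, W) has each player best-responding; Nash payoffs (10, 9).
Sequential outcome (C, W) coincides with the Nash profile (C, W).

yes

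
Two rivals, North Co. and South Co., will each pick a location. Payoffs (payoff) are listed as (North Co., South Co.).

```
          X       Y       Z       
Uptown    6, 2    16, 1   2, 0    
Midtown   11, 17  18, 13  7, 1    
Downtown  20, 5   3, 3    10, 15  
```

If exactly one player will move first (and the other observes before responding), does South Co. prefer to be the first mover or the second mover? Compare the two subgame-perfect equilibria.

second

If North Co. leads: South Co.'s best replies are Uptown→X, Midtown→X, Downtown→Z; North Co.'s induced payoffs 6, 11, 10; outcome (Midtown, X), payoffs (11, 17).
If South Co. leads: North Co.'s best replies are X→Downtown, Y→Midtown, Z→Downtown; South Co.'s induced payoffs 5, 13, 15; outcome (Downtown, Z), payoffs (10, 15).
South Co. gets 15 moving first and 17 moving second, so South Co. prefers to move second.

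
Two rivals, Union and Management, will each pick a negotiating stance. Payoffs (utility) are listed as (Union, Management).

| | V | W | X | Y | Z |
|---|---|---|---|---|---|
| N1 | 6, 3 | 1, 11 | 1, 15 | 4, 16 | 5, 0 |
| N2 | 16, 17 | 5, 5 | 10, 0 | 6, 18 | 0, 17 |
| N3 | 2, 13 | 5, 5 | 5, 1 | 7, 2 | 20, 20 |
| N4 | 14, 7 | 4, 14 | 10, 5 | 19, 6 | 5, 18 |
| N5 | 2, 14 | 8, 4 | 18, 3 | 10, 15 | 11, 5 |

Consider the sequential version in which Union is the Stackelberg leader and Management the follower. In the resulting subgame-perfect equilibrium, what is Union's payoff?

20

Work backward from Management's decision.
- N1: BR = Y, leader payoff 4.
- N2: BR = Y, leader payoff 6.
- N3: BR = Z, leader payoff 20.
- N4: BR = Z, leader payoff 5.
- N5: BR = Y, leader payoff 10.
Union's induced payoffs are 4, 6, 20, 5, 10, so Union commits to N3. Subgame-perfect outcome: (N3, Z) with payoffs (20, 20).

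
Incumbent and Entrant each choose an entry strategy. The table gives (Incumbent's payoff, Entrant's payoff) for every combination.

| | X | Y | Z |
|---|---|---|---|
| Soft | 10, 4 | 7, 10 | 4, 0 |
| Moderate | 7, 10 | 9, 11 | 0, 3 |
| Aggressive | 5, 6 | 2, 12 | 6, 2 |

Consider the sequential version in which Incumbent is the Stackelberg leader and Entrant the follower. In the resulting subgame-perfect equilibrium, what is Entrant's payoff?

Solve by backward induction (Incumbent leads).
- Soft → Entrant plays Y (best of 4, 10, 0); Incumbent gets 7.
- Moderate → Entrant plays Y (best of 10, 11, 3); Incumbent gets 9.
- Aggressive → Entrant plays Y (best of 6, 12, 2); Incumbent gets 2.
Among 7, 9, 2, the best is 9 at Moderate. Subgame-perfect outcome: (Moderate, Y) with payoffs (9, 11).

11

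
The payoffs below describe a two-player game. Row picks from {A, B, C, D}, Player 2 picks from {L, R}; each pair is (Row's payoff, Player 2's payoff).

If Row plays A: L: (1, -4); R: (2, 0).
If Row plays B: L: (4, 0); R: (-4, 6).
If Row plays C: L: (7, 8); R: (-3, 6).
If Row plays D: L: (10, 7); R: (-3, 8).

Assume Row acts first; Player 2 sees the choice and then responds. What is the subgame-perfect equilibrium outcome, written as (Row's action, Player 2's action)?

(C, L)

Solve by backward induction (Row leads).
- A: Player 2 compares -4, 0 and picks R; Row would get 2.
- B: Player 2 compares 0, 6 and picks R; Row would get -4.
- C: Player 2 compares 8, 6 and picks L; Row would get 7.
- D: Player 2 compares 7, 8 and picks R; Row would get -3.
Maximizing over 2, -4, 7, -3, Row chooses C. Subgame-perfect outcome: (C, L) with payoffs (7, 8).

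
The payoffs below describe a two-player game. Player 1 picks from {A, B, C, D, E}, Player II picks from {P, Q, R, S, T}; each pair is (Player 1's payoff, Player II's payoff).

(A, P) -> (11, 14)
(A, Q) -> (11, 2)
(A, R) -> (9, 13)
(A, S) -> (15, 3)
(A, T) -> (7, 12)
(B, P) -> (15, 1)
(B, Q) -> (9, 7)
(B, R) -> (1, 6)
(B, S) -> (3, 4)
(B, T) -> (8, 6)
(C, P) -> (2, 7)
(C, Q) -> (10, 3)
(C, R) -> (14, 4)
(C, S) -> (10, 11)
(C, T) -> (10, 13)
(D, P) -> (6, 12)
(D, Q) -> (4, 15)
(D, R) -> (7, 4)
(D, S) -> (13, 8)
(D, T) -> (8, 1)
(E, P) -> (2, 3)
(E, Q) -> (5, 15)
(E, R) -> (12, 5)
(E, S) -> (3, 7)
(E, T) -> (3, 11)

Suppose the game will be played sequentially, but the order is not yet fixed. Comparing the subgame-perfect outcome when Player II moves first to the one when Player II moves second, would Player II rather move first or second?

If Player 1 leads: Player II's best replies are A→P, B→Q, C→T, D→Q, E→Q; Player 1's induced payoffs 11, 9, 10, 4, 5; outcome (A, P), payoffs (11, 14).
If Player II leads: Player 1's best replies are P→B, Q→A, R→C, S→A, T→C; Player II's induced payoffs 1, 2, 4, 3, 13; outcome (C, T), payoffs (10, 13).
Player II gets 13 moving first and 14 moving second, so Player II prefers to move second.

second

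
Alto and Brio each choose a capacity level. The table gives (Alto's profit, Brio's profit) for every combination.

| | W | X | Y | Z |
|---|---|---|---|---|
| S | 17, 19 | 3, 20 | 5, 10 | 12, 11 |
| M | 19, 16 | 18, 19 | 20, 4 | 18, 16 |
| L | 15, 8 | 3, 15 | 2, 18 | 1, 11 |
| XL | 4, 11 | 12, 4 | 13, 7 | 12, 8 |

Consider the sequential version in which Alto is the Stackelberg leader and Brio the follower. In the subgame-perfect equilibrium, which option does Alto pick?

Brio best-responds to each possible Alto move:
- S: Brio compares 19, 20, 10, 11 and picks X; Alto would get 3.
- M: Brio compares 16, 19, 4, 16 and picks X; Alto would get 18.
- L: Brio compares 8, 15, 18, 11 and picks Y; Alto would get 2.
- XL: Brio compares 11, 4, 7, 8 and picks W; Alto would get 4.
Among 3, 18, 2, 4, the best is 18 at M. Subgame-perfect outcome: (M, X) with payoffs (18, 19).

M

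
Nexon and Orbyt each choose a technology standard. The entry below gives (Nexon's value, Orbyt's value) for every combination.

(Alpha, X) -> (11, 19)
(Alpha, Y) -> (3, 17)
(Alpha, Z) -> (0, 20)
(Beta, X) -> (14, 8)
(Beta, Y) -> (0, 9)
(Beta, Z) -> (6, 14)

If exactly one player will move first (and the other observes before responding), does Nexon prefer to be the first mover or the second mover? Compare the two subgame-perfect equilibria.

If Nexon leads: Orbyt's best replies are Alpha→Z, Beta→Z; Nexon's induced payoffs 0, 6; outcome (Beta, Z), payoffs (6, 14).
If Orbyt leads: Nexon's best replies are X→Beta, Y→Alpha, Z→Beta; Orbyt's induced payoffs 8, 17, 14; outcome (Alpha, Y), payoffs (3, 17).
Nexon gets 6 moving first and 3 moving second, so Nexon prefers to move first.

first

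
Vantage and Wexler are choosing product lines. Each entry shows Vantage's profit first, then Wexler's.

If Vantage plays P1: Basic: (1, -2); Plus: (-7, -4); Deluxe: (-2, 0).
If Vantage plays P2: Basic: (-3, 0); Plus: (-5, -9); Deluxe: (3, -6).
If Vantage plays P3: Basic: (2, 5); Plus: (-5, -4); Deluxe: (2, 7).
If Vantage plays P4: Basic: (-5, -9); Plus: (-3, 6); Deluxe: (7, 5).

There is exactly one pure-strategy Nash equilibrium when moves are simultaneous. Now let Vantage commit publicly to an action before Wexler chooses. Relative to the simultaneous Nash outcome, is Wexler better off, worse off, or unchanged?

Backward induction with Vantage moving first.
- P1: Wexler compares -2, -4, 0 and picks Deluxe; Vantage would get -2.
- P2: Wexler compares 0, -9, -6 and picks Basic; Vantage would get -3.
- P3: Wexler compares 5, -4, 7 and picks Deluxe; Vantage would get 2.
- P4: Wexler compares -9, 6, 5 and picks Plus; Vantage would get -3.
Maximizing over -2, -3, 2, -3, Vantage chooses P3. Subgame-perfect outcome: (P3, Deluxe) with payoffs (2, 7).
Now find the simultaneous Nash equilibrium.
Vantage's best replies: Basic→P3; Plus→P4; Deluxe→P4.
Wexler's best replies: P1→Deluxe; P2→Basic; P3→Deluxe; P4→Plus.
Only (P4, Plus) has each player best-responding; Nash payoffs (-3, 6).
Wexler earns 7 sequentially versus 6 at the Nash outcome: better off.

better off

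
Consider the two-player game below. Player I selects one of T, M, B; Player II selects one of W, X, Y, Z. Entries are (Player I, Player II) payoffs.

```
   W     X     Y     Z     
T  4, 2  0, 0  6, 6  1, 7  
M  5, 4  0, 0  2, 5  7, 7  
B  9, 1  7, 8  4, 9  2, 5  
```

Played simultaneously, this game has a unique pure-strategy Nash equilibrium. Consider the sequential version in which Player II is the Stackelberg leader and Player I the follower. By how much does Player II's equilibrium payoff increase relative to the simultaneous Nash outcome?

1

Backward induction with Player II moving first.
- W: Player I compares 4, 5, 9 and picks B; Player II would get 1.
- X: Player I compares 0, 0, 7 and picks B; Player II would get 8.
- Y: Player I compares 6, 2, 4 and picks T; Player II would get 6.
- Z: Player I compares 1, 7, 2 and picks M; Player II would get 7.
Player II's induced payoffs are 1, 8, 6, 7, so Player II commits to X. Subgame-perfect outcome: (B, X) with payoffs (7, 8).
Now find the simultaneous Nash equilibrium.
Player I's best replies: W→B; X→B; Y→T; Z→M.
Player II's best replies: T→Z; M→Z; B→Y.
Only (M, Z) has each player best-responding; Nash payoffs (7, 7).
Player II's commitment gain: 8 − 7 = 1.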